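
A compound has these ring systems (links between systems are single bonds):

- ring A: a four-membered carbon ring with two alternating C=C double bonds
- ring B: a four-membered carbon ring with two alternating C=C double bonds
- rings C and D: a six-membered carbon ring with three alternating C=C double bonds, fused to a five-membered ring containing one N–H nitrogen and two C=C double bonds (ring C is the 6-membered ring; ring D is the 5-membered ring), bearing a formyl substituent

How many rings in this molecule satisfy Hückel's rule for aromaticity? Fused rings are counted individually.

Ring A has only sp² ring atoms; a planar conformation would have a fully conjugated π system of 4 electrons. But 4 = 4(1), which is 4n not 4n+2, so ring A is not aromatic (cyclobutadiene) — cyclobutadiene is antiaromatic and distorts to a rectangle.
Ring B has only sp² ring atoms; a planar conformation would have a fully conjugated π system of 4 electrons. But 4 = 4(1), which is 4n not 4n+2, so ring B is not aromatic (cyclobutadiene) — cyclobutadiene is antiaromatic and distorts to a rectangle.
Rings C and D form a fused bicyclic system (with one N–H) with 9 sp² atoms and 10 π electrons from ring double bonds plus a heteroatom lone pair. 10 = 4(2)+2, so the system is aromatic and both rings count as aromatic (indole).
Aromatic: C, D. Total: 2.

2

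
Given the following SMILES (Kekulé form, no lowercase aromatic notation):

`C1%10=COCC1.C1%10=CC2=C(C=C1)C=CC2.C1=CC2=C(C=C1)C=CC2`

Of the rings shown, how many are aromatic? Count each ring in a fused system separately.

2

The SMILES encodes a five-membered ring of four carbons and one oxygen, with one C=C double bond and two sp³ carbons; a six-membered carbon ring with three alternating C=C double bonds, fused to a five-membered carbon ring containing one C=C double bond and one sp³ carbon; a six-membered carbon ring with three alternating C=C double bonds, fused to a five-membered carbon ring containing one C=C double bond and one sp³ carbon.
The 5-membered ring with one oxygen has two sp³ carbons, so it is not fully conjugated — not aromatic (2,3-dihydrofuran).
The 6-membered ring is planar and fully conjugated; 3 ring double bonds give 6 π electrons. That satisfies 4n+2 with n=1, so it is aromatic (benzene ring).
The 5-membered ring has one sp³ carbon, so it is not fully conjugated — not aromatic (cyclopentene ring).
The second 6-membered ring is fully conjugated (every ring atom contributes a p orbital); 3 ring double bonds give 6 π electrons. 6 = 4(1)+2, so it is aromatic (benzene ring).
The second 5-membered ring has one sp³ carbon, so it is not fully conjugated — not aromatic (cyclopentene ring).
2 of the 5 rings are aromatic. Total: 2.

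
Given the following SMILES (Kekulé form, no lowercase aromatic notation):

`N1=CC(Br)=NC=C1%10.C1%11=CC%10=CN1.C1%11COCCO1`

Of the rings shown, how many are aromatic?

2

The SMILES encodes a six-membered ring with nitrogens at positions 1 and 4 and three alternating double bonds; a five-membered ring of four carbons and one nitrogen bearing a hydrogen, with two C=C double bonds; a six-membered saturated ring with oxygens at positions 1 and 4.
The 6-membered ring with two nitrogens (1,4) has a continuous p-orbital overlap around the ring; 3 ring double bonds give 6 π electrons. 6 = 4(1)+2, so it is aromatic (pyrazine).
The 5-membered ring with one N–H is fully conjugated (every ring atom contributes a p orbital); 2 ring double bonds (4 π electrons) plus a heteroatom lone pair (2) give 6 π electrons. That satisfies 4n+2 with n=1, so it is aromatic (pyrrole).
The 6-membered ring with two oxygens (1,4) has only sp³ atoms, so it is not fully conjugated — not aromatic (1,4-dioxane).
2 of the 3 rings are aromatic. Total: 2.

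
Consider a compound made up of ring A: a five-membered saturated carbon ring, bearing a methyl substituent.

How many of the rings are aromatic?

0

Ring A has only sp³ atoms, so it is not fully conjugated — not aromatic (cyclopentane).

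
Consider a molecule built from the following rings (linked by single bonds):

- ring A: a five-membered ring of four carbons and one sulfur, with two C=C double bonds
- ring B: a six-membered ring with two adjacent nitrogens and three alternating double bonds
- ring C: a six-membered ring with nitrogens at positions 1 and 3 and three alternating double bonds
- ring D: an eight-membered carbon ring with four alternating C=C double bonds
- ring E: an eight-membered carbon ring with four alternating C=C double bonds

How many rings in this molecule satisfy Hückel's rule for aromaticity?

3

Ring A is planar and fully conjugated; 2 ring double bonds (4 π electrons) plus a heteroatom lone pair (2) give 6 π electrons. 6 = 4(1)+2, so ring A is aromatic (thiophene).
Ring B is fully conjugated (every ring atom contributes a p orbital); 3 ring double bonds give 6 π electrons. 6 = 4(1)+2, so ring B is aromatic (pyridazine).
Ring C has a continuous p-orbital overlap around the ring; 3 ring double bonds give 6 π electrons. That satisfies 4n+2 with n=1, so ring C is aromatic (pyrimidine).
Ring D has only sp² ring atoms; a planar conformation would have a fully conjugated π system of 8 electrons. But 8 = 4(2), which is 4n not 4n+2, so ring D is not aromatic (cyclooctatetraene) — cyclooctatetraene distorts into a non-planar tub to avoid antiaromaticity.
Ring E has only sp² ring atoms; a planar conformation would have a fully conjugated π system of 8 electrons. But 8 = 4(2), which is 4n not 4n+2, so ring E is not aromatic (cyclooctatetraene) — cyclooctatetraene distorts into a non-planar tub to avoid antiaromaticity.
Aromatic: A, B, C. Total: 3.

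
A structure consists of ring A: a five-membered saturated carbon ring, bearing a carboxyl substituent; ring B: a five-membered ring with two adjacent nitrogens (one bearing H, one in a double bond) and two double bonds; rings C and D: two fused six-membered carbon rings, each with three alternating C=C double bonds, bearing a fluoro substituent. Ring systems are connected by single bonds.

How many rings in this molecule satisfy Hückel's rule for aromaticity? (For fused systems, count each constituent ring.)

Ring A has only sp³ atoms, so it is not fully conjugated — not aromatic (cyclopentane).
Ring B is planar and fully conjugated; 2 ring double bonds (4 π electrons) plus a heteroatom lone pair (2) give 6 π electrons. That satisfies 4n+2 with n=1, so ring B is aromatic (pyrazole).
Rings C and D form a fused bicyclic system with 10 sp² atoms and 10 π electrons from ring double bonds. 10 = 4(2)+2, so the system is aromatic and both rings count as aromatic (naphthalene).
Aromatic: B, C, D. Total: 3.

3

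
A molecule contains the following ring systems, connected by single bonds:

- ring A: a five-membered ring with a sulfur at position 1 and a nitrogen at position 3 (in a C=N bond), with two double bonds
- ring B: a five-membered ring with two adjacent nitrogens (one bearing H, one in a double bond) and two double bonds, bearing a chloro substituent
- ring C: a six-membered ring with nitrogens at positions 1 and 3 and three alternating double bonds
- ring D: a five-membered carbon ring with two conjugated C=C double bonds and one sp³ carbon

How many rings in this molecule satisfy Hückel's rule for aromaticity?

3

Ring A is planar and fully conjugated; 2 ring double bonds (4 π electrons) plus a heteroatom lone pair (2) give 6 π electrons. That satisfies 4n+2 with n=1, so ring A is aromatic (thiazole).
Ring B is fully conjugated (every ring atom contributes a p orbital); 2 ring double bonds (4 π electrons) plus a heteroatom lone pair (2) give 6 π electrons. That satisfies 4n+2 with n=1, so ring B is aromatic (pyrazole).
Ring C is planar and fully conjugated; 3 ring double bonds give 6 π electrons. 6 = 4(1)+2, so ring C is aromatic (pyrimidine).
Ring D has one sp³ carbon, so it is not fully conjugated — not aromatic (cyclopentadiene).
Aromatic: A, B, C. Total: 3.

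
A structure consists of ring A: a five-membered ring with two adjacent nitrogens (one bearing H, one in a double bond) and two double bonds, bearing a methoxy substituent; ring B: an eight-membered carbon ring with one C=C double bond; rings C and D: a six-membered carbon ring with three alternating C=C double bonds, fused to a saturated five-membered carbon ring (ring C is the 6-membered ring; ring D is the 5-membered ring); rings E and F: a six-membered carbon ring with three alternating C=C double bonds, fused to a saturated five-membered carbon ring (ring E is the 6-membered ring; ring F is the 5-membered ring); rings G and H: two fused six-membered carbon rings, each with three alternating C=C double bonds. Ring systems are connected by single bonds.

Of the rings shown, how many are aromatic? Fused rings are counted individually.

Ring A has a continuous p-orbital overlap around the ring; 2 ring double bonds (4 π electrons) plus a heteroatom lone pair (2) give 6 π electrons. Since 6 = 4n+2 (n=1), ring A is aromatic (pyrazole).
Ring B has six sp³ carbons, so it is not fully conjugated — not aromatic (cyclooctene).
Ring C is fully conjugated (every ring atom contributes a p orbital); 3 ring double bonds give 6 π electrons. That satisfies 4n+2 with n=1, so ring C is aromatic (benzene ring).
Ring D has three sp³ carbons, so it is not fully conjugated — not aromatic (cyclopentane ring).
Ring E is planar and fully conjugated; 3 ring double bonds give 6 π electrons. That satisfies 4n+2 with n=1, so ring E is aromatic (benzene ring).
Ring F has three sp³ carbons, so it is not fully conjugated — not aromatic (cyclopentane ring).
Rings G and H form a fused bicyclic system with 10 sp² atoms and 10 π electrons from ring double bonds. 10 = 4(2)+2, so the system is aromatic and both rings count as aromatic (naphthalene).
Aromatic: A, C, E, G, H. Total: 5.

5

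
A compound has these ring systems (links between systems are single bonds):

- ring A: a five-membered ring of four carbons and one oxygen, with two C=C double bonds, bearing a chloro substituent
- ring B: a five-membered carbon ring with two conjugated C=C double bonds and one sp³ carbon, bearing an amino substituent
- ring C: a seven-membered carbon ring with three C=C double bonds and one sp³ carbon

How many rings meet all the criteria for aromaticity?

1

Ring A is planar and fully conjugated; 2 ring double bonds (4 π electrons) plus a heteroatom lone pair (2) give 6 π electrons. That satisfies 4n+2 with n=1, so ring A is aromatic (furan).
Ring B has one sp³ carbon, so it is not fully conjugated — not aromatic (cyclopentadiene).
Ring C has one sp³ carbon, so it is not fully conjugated — not aromatic (cycloheptatriene).
Aromatic: A. Total: 1.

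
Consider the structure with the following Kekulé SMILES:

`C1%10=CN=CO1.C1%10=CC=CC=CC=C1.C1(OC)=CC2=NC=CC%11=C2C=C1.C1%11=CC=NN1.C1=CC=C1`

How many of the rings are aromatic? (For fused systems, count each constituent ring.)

4

The SMILES encodes a five-membered ring with an oxygen at position 1 and a nitrogen at position 3 (in a C=N bond), with two double bonds; an eight-membered carbon ring with four alternating C=C double bonds; two fused six-membered rings, each with three alternating double bonds; one ring is all carbon and the other has one ring nitrogen; a five-membered ring with two adjacent nitrogens (one bearing H, one in a double bond) and two double bonds; a four-membered carbon ring with two alternating C=C double bonds.
The 5-membered ring with one oxygen and one =N– is planar and fully conjugated; 2 ring double bonds (4 π electrons) plus a heteroatom lone pair (2) give 6 π electrons. Since 6 = 4n+2 (n=1), it is aromatic (oxazole).
The 8-membered ring has only sp² ring atoms; a planar conformation would have a fully conjugated π system of 8 electrons. But 8 = 4(2), which is 4n not 4n+2, so it is not aromatic (cyclooctatetraene) — cyclooctatetraene distorts into a non-planar tub to avoid antiaromaticity.
The fused 6/6-membered bicyclic (with one nitrogen) is a single π system with 10 sp² atoms and 10 π electrons from ring double bonds. 10 = 4(2)+2, so the system is aromatic and both rings count as aromatic (quinoline).
The 5-membered ring with two adjacent nitrogens (one N–H, one =N–) has a continuous p-orbital overlap around the ring; 2 ring double bonds (4 π electrons) plus a heteroatom lone pair (2) give 6 π electrons. That satisfies 4n+2 with n=1, so it is aromatic (pyrazole).
The 4-membered ring has only sp² ring atoms; a planar conformation would have a fully conjugated π system of 4 electrons. But 4 = 4(1), which is 4n not 4n+2, so it is not aromatic (cyclobutadiene) — cyclobutadiene is antiaromatic and distorts to a rectangle.
4 of the 6 rings are aromatic. Total: 4.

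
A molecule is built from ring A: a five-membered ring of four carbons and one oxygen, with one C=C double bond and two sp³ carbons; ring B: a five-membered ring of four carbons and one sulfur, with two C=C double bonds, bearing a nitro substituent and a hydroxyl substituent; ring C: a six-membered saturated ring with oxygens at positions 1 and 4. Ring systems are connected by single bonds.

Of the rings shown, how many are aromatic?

1

Ring A has two sp³ carbons, so it is not fully conjugated — not aromatic (2,3-dihydrofuran).
Ring B is planar and fully conjugated; 2 ring double bonds (4 π electrons) plus a heteroatom lone pair (2) give 6 π electrons. That satisfies 4n+2 with n=1, so ring B is aromatic (thiophene).
Ring C has only sp³ atoms, so it is not fully conjugated — not aromatic (1,4-dioxane).
Aromatic: B. Total: 1.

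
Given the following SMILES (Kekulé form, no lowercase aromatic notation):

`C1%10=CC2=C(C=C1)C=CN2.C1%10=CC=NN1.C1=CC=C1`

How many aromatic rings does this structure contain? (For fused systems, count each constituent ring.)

3

The SMILES encodes a six-membered carbon ring with three alternating C=C double bonds, fused to a five-membered ring containing one N–H nitrogen and two C=C double bonds; a five-membered ring with two adjacent nitrogens (one bearing H, one in a double bond) and two double bonds; a four-membered carbon ring with two alternating C=C double bonds.
The fused 6/5-membered bicyclic (with one N–H) is a single π system with 9 sp² atoms and 10 π electrons from ring double bonds plus a heteroatom lone pair. 10 = 4(2)+2, so the system is aromatic and both rings count as aromatic (indole).
The 5-membered ring with two adjacent nitrogens (one N–H, one =N–) is fully conjugated (every ring atom contributes a p orbital); 2 ring double bonds (4 π electrons) plus a heteroatom lone pair (2) give 6 π electrons. 6 = 4(1)+2, so it is aromatic (pyrazole).
The 4-membered ring has only sp² ring atoms; a planar conformation would have a fully conjugated π system of 4 electrons. But 4 = 4(1), which is 4n not 4n+2, so it is not aromatic (cyclobutadiene) — cyclobutadiene is antiaromatic and distorts to a rectangle.
3 of the 4 rings are aromatic. Total: 3.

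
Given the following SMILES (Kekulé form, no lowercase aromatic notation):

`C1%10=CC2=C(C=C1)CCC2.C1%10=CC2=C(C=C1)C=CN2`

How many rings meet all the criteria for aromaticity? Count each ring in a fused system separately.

3

The SMILES encodes a six-membered carbon ring with three alternating C=C double bonds, fused to a saturated five-membered carbon ring; a six-membered carbon ring with three alternating C=C double bonds, fused to a five-membered ring containing one N–H nitrogen and two C=C double bonds.
The 6-membered ring has a continuous p-orbital overlap around the ring; 3 ring double bonds give 6 π electrons. 6 = 4(1)+2, so it is aromatic (benzene ring).
The 5-membered ring has three sp³ carbons, so it is not fully conjugated — not aromatic (cyclopentane ring).
The fused 6/5-membered bicyclic (with one N–H) is a single π system with 9 sp² atoms and 10 π electrons from ring double bonds plus a heteroatom lone pair. 10 = 4(2)+2, so the system is aromatic and both rings count as aromatic (indole).
3 of the 4 rings are aromatic. Total: 3.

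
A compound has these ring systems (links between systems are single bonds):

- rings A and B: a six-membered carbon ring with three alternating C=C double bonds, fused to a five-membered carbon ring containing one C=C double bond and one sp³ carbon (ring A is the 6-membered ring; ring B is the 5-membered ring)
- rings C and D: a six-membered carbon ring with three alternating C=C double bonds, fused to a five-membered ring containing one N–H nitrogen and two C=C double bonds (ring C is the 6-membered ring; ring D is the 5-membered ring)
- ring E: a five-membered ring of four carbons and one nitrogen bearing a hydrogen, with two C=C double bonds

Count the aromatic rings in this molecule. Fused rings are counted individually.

4

Ring A is fully conjugated (every ring atom contributes a p orbital); 3 ring double bonds give 6 π electrons. That satisfies 4n+2 with n=1, so ring A is aromatic (benzene ring).
Ring B has one sp³ carbon, so it is not fully conjugated — not aromatic (cyclopentene ring).
Rings C and D form a fused bicyclic system (with one N–H) with 9 sp² atoms and 10 π electrons from ring double bonds plus a heteroatom lone pair. 10 = 4(2)+2, so the system is aromatic and both rings count as aromatic (indole).
Ring E has a continuous p-orbital overlap around the ring; 2 ring double bonds (4 π electrons) plus a heteroatom lone pair (2) give 6 π electrons. That satisfies 4n+2 with n=1, so ring E is aromatic (pyrrole).
Aromatic: A, C, D, E. Total: 4.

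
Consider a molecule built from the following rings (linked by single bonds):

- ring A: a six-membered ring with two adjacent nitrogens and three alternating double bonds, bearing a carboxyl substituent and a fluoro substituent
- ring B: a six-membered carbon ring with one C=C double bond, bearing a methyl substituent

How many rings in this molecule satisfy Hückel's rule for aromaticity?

1

Ring A is planar and fully conjugated; 3 ring double bonds give 6 π electrons. 6 = 4(1)+2, so ring A is aromatic (pyridazine).
Ring B has four sp³ carbons, so it is not fully conjugated — not aromatic (cyclohexene).
Aromatic: A. Total: 1.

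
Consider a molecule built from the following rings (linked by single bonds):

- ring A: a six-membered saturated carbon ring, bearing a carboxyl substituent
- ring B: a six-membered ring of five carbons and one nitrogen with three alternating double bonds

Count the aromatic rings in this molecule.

Ring A has only sp³ atoms, so it is not fully conjugated — not aromatic (cyclohexane).
Ring B is planar and fully conjugated; 3 ring double bonds give 6 π electrons. That satisfies 4n+2 with n=1, so ring B is aromatic (pyridine).
Aromatic: B. Total: 1.

1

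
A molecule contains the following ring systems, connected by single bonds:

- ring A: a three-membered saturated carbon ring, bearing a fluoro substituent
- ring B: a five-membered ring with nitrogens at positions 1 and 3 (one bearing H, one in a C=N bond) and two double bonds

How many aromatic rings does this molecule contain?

1

Ring A has only sp³ atoms, so it is not fully conjugated — not aromatic (cyclopropane).
Ring B is fully conjugated (every ring atom contributes a p orbital); 2 ring double bonds (4 π electrons) plus a heteroatom lone pair (2) give 6 π electrons. 6 = 4(1)+2, so ring B is aromatic (imidazole).
Aromatic: B. Total: 1.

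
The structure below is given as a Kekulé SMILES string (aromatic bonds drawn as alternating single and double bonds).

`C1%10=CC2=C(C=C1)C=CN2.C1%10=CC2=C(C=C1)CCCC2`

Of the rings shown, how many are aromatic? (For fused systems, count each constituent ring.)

3

The SMILES encodes a six-membered carbon ring with three alternating C=C double bonds, fused to a five-membered ring containing one N–H nitrogen and two C=C double bonds; a six-membered carbon ring with three alternating C=C double bonds, fused to a saturated six-membered carbon ring.
The fused 6/5-membered bicyclic (with one N–H) is a single π system with 9 sp² atoms and 10 π electrons from ring double bonds plus a heteroatom lone pair. 10 = 4(2)+2, so the system is aromatic and both rings count as aromatic (indole).
The 6-membered ring has a continuous p-orbital overlap around the ring; 3 ring double bonds give 6 π electrons. Since 6 = 4n+2 (n=1), it is aromatic (benzene ring).
The second 6-membered ring has four sp³ carbons, so it is not fully conjugated — not aromatic (cyclohexane ring).
3 of the 4 rings are aromatic. Total: 3.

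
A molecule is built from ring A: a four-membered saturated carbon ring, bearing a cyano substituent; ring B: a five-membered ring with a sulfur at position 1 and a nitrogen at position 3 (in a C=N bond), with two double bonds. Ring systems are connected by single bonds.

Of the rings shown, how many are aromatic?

1

Ring A has only sp³ atoms, so it is not fully conjugated — not aromatic (cyclobutane).
Ring B has a continuous p-orbital overlap around the ring; 2 ring double bonds (4 π electrons) plus a heteroatom lone pair (2) give 6 π electrons. That satisfies 4n+2 with n=1, so ring B is aromatic (thiazole).
Aromatic: B. Total: 1.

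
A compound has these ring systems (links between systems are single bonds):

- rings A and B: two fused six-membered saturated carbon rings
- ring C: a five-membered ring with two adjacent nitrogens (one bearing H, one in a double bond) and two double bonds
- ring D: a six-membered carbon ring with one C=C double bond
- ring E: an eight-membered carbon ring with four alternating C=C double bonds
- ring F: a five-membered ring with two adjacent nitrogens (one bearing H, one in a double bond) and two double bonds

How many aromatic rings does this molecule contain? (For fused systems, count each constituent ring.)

2

Ring A has only sp³ atoms, so it is not fully conjugated — not aromatic (cyclohexane ring).
Ring B has only sp³ atoms, so it is not fully conjugated — not aromatic (cyclohexane ring).
Ring C is fully conjugated (every ring atom contributes a p orbital); 2 ring double bonds (4 π electrons) plus a heteroatom lone pair (2) give 6 π electrons. 6 = 4(1)+2, so ring C is aromatic (pyrazole).
Ring D has four sp³ carbons, so it is not fully conjugated — not aromatic (cyclohexene).
Ring E has only sp² ring atoms; a planar conformation would have a fully conjugated π system of 8 electrons. But 8 = 4(2), which is 4n not 4n+2, so ring E is not aromatic (cyclooctatetraene) — cyclooctatetraene distorts into a non-planar tub to avoid antiaromaticity.
Ring F is fully conjugated (every ring atom contributes a p orbital); 2 ring double bonds (4 π electrons) plus a heteroatom lone pair (2) give 6 π electrons. That satisfies 4n+2 with n=1, so ring F is aromatic (pyrazole).
Aromatic: C, F. Total: 2.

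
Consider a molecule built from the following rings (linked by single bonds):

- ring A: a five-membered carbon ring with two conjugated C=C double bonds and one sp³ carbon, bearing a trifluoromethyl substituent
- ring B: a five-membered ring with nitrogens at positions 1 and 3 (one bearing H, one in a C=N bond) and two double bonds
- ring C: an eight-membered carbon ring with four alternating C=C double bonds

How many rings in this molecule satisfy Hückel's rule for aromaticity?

Ring A has one sp³ carbon, so it is not fully conjugated — not aromatic (cyclopentadiene).
Ring B has a continuous p-orbital overlap around the ring; 2 ring double bonds (4 π electrons) plus a heteroatom lone pair (2) give 6 π electrons. 6 = 4(1)+2, so ring B is aromatic (imidazole).
Ring C has only sp² ring atoms; a planar conformation would have a fully conjugated π system of 8 electrons. But 8 = 4(2), which is 4n not 4n+2, so ring C is not aromatic (cyclooctatetraene) — cyclooctatetraene distorts into a non-planar tub to avoid antiaromaticity.
Aromatic: B. Total: 1.

1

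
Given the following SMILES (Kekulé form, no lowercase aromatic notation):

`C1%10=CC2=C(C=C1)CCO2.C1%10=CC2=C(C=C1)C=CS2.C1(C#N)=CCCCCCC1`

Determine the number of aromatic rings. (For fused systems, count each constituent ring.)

The SMILES encodes a six-membered carbon ring with three alternating C=C double bonds, fused to a five-membered ring containing one oxygen and two sp³ carbons; a six-membered carbon ring with three alternating C=C double bonds, fused to a five-membered ring containing one sulfur and two C=C double bonds; an eight-membered carbon ring with one C=C double bond.
The 6-membered ring is fully conjugated (every ring atom contributes a p orbital); 3 ring double bonds give 6 π electrons. That satisfies 4n+2 with n=1, so it is aromatic (benzene ring).
The 5-membered ring with one oxygen has two sp³ carbons, so it is not fully conjugated — not aromatic (oxolane ring).
The fused 6/5-membered bicyclic (with one sulfur) is a single π system with 9 sp² atoms and 10 π electrons from ring double bonds plus a heteroatom lone pair. 10 = 4(2)+2, so the system is aromatic and both rings count as aromatic (benzothiophene).
The 8-membered ring has six sp³ carbons, so it is not fully conjugated — not aromatic (cyclooctene).
3 of the 5 rings are aromatic. Total: 3.

3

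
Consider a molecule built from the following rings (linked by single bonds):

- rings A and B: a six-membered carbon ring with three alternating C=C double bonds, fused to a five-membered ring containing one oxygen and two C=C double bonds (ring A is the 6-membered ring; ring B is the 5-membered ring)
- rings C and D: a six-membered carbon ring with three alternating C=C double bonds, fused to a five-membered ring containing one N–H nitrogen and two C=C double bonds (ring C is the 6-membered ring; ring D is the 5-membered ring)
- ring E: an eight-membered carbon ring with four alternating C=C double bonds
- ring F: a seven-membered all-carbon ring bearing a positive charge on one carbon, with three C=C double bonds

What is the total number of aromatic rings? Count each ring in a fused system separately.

Rings A and B form a fused bicyclic system (with one oxygen) with 9 sp² atoms and 10 π electrons from ring double bonds plus a heteroatom lone pair. 10 = 4(2)+2, so the system is aromatic and both rings count as aromatic (benzofuran).
Rings C and D form a fused bicyclic system (with one N–H) with 9 sp² atoms and 10 π electrons from ring double bonds plus a heteroatom lone pair. 10 = 4(2)+2, so the system is aromatic and both rings count as aromatic (indole).
Ring E has only sp² ring atoms; a planar conformation would have a fully conjugated π system of 8 electrons. But 8 = 4(2), which is 4n not 4n+2, so ring E is not aromatic (cyclooctatetraene) — cyclooctatetraene distorts into a non-planar tub to avoid antiaromaticity.
Ring F is planar and fully conjugated; 3 ring double bonds (6 π electrons) plus the carbocation's empty p orbital (0, but keeps the ring conjugated) give 6 π electrons. 6 = 4(1)+2, so ring F is aromatic (tropylium cation).
Aromatic: A, B, C, D, F. Total: 5.

5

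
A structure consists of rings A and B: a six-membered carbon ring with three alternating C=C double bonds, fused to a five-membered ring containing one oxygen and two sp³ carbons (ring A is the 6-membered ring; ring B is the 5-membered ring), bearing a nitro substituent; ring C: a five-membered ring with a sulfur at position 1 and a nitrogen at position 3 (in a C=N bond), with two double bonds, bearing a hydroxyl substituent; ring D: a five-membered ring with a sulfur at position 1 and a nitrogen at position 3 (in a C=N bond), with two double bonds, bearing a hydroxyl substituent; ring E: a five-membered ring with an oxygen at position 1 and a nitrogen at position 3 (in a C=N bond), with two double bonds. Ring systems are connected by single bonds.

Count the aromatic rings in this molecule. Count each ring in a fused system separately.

Ring A has a continuous p-orbital overlap around the ring; 3 ring double bonds give 6 π electrons. 6 = 4(1)+2, so ring A is aromatic (benzene ring).
Ring B has two sp³ carbons, so it is not fully conjugated — not aromatic (oxolane ring).
Ring C has a continuous p-orbital overlap around the ring; 2 ring double bonds (4 π electrons) plus a heteroatom lone pair (2) give 6 π electrons. 6 = 4(1)+2, so ring C is aromatic (thiazole).
Ring D is fully conjugated (every ring atom contributes a p orbital); 2 ring double bonds (4 π electrons) plus a heteroatom lone pair (2) give 6 π electrons. Since 6 = 4n+2 (n=1), ring D is aromatic (thiazole).
Ring E is planar and fully conjugated; 2 ring double bonds (4 π electrons) plus a heteroatom lone pair (2) give 6 π electrons. Since 6 = 4n+2 (n=1), ring E is aromatic (oxazole).
Aromatic: A, C, D, E. Total: 4.

4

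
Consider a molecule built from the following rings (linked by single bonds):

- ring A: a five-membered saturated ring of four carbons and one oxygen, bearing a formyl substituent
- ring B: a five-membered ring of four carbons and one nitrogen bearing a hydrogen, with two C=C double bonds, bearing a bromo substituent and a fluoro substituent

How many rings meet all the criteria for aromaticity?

1

Ring A has only sp³ atoms, so it is not fully conjugated — not aromatic (tetrahydrofuran).
Ring B is planar and fully conjugated; 2 ring double bonds (4 π electrons) plus a heteroatom lone pair (2) give 6 π electrons. That satisfies 4n+2 with n=1, so ring B is aromatic (pyrrole).
Aromatic: B. Total: 1.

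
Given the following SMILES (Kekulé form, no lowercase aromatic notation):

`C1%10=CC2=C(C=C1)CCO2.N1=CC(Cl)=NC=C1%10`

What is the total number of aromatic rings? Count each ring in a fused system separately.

The SMILES encodes a six-membered carbon ring with three alternating C=C double bonds, fused to a five-membered ring containing one oxygen and two sp³ carbons; a six-membered ring with nitrogens at positions 1 and 4 and three alternating double bonds.
The 6-membered ring is fully conjugated (every ring atom contributes a p orbital); 3 ring double bonds give 6 π electrons. Since 6 = 4n+2 (n=1), it is aromatic (benzene ring).
The 5-membered ring with one oxygen has two sp³ carbons, so it is not fully conjugated — not aromatic (oxolane ring).
The 6-membered ring with two nitrogens (1,4) has a continuous p-orbital overlap around the ring; 3 ring double bonds give 6 π electrons. 6 = 4(1)+2, so it is aromatic (pyrazine).
2 of the 3 rings are aromatic. Total: 2.

2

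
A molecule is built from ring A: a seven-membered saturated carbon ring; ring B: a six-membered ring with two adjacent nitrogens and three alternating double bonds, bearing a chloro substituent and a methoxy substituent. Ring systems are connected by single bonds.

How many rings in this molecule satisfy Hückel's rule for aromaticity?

1

Ring A has only sp³ atoms, so it is not fully conjugated — not aromatic (cycloheptane).
Ring B has a continuous p-orbital overlap around the ring; 3 ring double bonds give 6 π electrons. Since 6 = 4n+2 (n=1), ring B is aromatic (pyridazine).
Aromatic: B. Total: 1.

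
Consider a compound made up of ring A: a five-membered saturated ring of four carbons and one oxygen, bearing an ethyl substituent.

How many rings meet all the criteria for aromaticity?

0

Ring A has only sp³ atoms, so it is not fully conjugated — not aromatic (tetrahydrofuran).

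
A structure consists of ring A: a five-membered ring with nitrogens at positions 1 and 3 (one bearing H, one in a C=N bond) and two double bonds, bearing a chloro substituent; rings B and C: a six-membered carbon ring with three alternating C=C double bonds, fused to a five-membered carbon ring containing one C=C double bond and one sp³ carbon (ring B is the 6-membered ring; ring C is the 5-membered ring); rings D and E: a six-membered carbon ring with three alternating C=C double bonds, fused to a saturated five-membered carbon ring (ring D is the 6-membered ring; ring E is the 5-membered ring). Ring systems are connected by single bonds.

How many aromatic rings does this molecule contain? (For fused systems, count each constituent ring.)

Ring A is fully conjugated (every ring atom contributes a p orbital); 2 ring double bonds (4 π electrons) plus a heteroatom lone pair (2) give 6 π electrons. That satisfies 4n+2 with n=1, so ring A is aromatic (imidazole).
Ring B has a continuous p-orbital overlap around the ring; 3 ring double bonds give 6 π electrons. That satisfies 4n+2 with n=1, so ring B is aromatic (benzene ring).
Ring C has one sp³ carbon, so it is not fully conjugated — not aromatic (cyclopentene ring).
Ring D has a continuous p-orbital overlap around the ring; 3 ring double bonds give 6 π electrons. Since 6 = 4n+2 (n=1), ring D is aromatic (benzene ring).
Ring E has three sp³ carbons, so it is not fully conjugated — not aromatic (cyclopentane ring).
Aromatic: A, B, D. Total: 3.

3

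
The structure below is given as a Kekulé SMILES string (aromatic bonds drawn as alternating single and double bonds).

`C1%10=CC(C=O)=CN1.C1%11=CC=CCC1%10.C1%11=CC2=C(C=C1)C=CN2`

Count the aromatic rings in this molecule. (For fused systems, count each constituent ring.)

3

The SMILES encodes a five-membered ring of four carbons and one nitrogen bearing a hydrogen, with two C=C double bonds; a six-membered carbon ring with two conjugated C=C double bonds and two sp³ carbons; a six-membered carbon ring with three alternating C=C double bonds, fused to a five-membered ring containing one N–H nitrogen and two C=C double bonds.
The 5-membered ring with one N–H is planar and fully conjugated; 2 ring double bonds (4 π electrons) plus a heteroatom lone pair (2) give 6 π electrons. That satisfies 4n+2 with n=1, so it is aromatic (pyrrole).
The 6-membered ring has two sp³ carbons, so it is not fully conjugated — not aromatic (1,3-cyclohexadiene).
The fused 6/5-membered bicyclic (with one N–H) is a single π system with 9 sp² atoms and 10 π electrons from ring double bonds plus a heteroatom lone pair. 10 = 4(2)+2, so the system is aromatic and both rings count as aromatic (indole).
3 of the 4 rings are aromatic. Total: 3.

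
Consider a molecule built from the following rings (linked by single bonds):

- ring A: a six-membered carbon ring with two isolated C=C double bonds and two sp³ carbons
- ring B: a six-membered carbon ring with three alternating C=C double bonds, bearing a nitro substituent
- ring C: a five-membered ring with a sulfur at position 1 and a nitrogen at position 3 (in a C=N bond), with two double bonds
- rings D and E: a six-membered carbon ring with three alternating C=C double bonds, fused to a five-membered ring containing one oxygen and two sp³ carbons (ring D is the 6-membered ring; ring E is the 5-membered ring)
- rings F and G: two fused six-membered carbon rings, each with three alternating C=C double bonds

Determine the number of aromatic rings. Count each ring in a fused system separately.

5

Ring A has two sp³ carbons, so it is not fully conjugated — not aromatic (1,4-cyclohexadiene).
Ring B is planar and fully conjugated; 3 ring double bonds give 6 π electrons. That satisfies 4n+2 with n=1, so ring B is aromatic (benzene).
Ring C is fully conjugated (every ring atom contributes a p orbital); 2 ring double bonds (4 π electrons) plus a heteroatom lone pair (2) give 6 π electrons. 6 = 4(1)+2, so ring C is aromatic (thiazole).
Ring D is fully conjugated (every ring atom contributes a p orbital); 3 ring double bonds give 6 π electrons. Since 6 = 4n+2 (n=1), ring D is aromatic (benzene ring).
Ring E has two sp³ carbons, so it is not fully conjugated — not aromatic (oxolane ring).
Rings F and G form a fused bicyclic system with 10 sp² atoms and 10 π electrons from ring double bonds. 10 = 4(2)+2, so the system is aromatic and both rings count as aromatic (naphthalene).
Aromatic: B, C, D, F, G. Total: 5.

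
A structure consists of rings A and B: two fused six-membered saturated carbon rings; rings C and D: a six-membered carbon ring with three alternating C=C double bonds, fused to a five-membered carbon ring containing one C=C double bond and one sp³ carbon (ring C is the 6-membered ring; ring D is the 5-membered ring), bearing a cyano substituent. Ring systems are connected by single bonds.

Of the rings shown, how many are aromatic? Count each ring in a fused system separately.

Ring A has only sp³ atoms, so it is not fully conjugated — not aromatic (cyclohexane ring).
Ring B has only sp³ atoms, so it is not fully conjugated — not aromatic (cyclohexane ring).
Ring C is planar and fully conjugated; 3 ring double bonds give 6 π electrons. That satisfies 4n+2 with n=1, so ring C is aromatic (benzene ring).
Ring D has one sp³ carbon, so it is not fully conjugated — not aromatic (cyclopentene ring).
Aromatic: C. Total: 1.

1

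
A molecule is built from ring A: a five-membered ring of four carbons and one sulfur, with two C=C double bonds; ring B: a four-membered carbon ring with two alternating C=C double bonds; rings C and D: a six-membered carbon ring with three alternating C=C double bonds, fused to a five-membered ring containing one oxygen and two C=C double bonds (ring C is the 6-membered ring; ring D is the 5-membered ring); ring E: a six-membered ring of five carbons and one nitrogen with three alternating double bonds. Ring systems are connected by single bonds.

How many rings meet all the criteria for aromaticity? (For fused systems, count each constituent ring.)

Ring A is fully conjugated (every ring atom contributes a p orbital); 2 ring double bonds (4 π electrons) plus a heteroatom lone pair (2) give 6 π electrons. 6 = 4(1)+2, so ring A is aromatic (thiophene).
Ring B has only sp² ring atoms; a planar conformation would have a fully conjugated π system of 4 electrons. But 4 = 4(1), which is 4n not 4n+2, so ring B is not aromatic (cyclobutadiene) — cyclobutadiene is antiaromatic and distorts to a rectangle.
Rings C and D form a fused bicyclic system (with one oxygen) with 9 sp² atoms and 10 π electrons from ring double bonds plus a heteroatom lone pair. 10 = 4(2)+2, so the system is aromatic and both rings count as aromatic (benzofuran).
Ring E has a continuous p-orbital overlap around the ring; 3 ring double bonds give 6 π electrons. That satisfies 4n+2 with n=1, so ring E is aromatic (pyridine).
Aromatic: A, C, D, E. Total: 4.

4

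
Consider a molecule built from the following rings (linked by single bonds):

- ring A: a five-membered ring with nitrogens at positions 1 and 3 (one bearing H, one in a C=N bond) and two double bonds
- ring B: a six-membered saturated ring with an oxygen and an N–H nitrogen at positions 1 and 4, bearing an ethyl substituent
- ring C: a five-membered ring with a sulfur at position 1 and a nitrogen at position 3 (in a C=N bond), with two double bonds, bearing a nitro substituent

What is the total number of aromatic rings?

2

Ring A is planar and fully conjugated; 2 ring double bonds (4 π electrons) plus a heteroatom lone pair (2) give 6 π electrons. Since 6 = 4n+2 (n=1), ring A is aromatic (imidazole).
Ring B has only sp³ atoms, so it is not fully conjugated — not aromatic (morpholine).
Ring C has a continuous p-orbital overlap around the ring; 2 ring double bonds (4 π electrons) plus a heteroatom lone pair (2) give 6 π electrons. That satisfies 4n+2 with n=1, so ring C is aromatic (thiazole).
Aromatic: A, C. Total: 2.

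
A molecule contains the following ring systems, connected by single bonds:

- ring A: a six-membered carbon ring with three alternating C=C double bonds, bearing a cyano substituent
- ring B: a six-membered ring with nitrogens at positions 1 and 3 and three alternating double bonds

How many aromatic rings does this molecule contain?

Ring A is planar and fully conjugated; 3 ring double bonds give 6 π electrons. That satisfies 4n+2 with n=1, so ring A is aromatic (benzene).
Ring B has a continuous p-orbital overlap around the ring; 3 ring double bonds give 6 π electrons. That satisfies 4n+2 with n=1, so ring B is aromatic (pyrimidine).
Aromatic: A, B. Total: 2.

2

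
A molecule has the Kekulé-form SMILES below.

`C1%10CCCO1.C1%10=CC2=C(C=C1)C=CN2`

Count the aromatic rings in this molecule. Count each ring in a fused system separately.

The SMILES encodes a five-membered saturated ring of four carbons and one oxygen; a six-membered carbon ring with three alternating C=C double bonds, fused to a five-membered ring containing one N–H nitrogen and two C=C double bonds.
The 5-membered ring with one oxygen has only sp³ atoms, so it is not fully conjugated — not aromatic (tetrahydrofuran).
The fused 6/5-membered bicyclic (with one N–H) is a single π system with 9 sp² atoms and 10 π electrons from ring double bonds plus a heteroatom lone pair. 10 = 4(2)+2, so the system is aromatic and both rings count as aromatic (indole).
2 of the 3 rings are aromatic. Total: 2.

2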